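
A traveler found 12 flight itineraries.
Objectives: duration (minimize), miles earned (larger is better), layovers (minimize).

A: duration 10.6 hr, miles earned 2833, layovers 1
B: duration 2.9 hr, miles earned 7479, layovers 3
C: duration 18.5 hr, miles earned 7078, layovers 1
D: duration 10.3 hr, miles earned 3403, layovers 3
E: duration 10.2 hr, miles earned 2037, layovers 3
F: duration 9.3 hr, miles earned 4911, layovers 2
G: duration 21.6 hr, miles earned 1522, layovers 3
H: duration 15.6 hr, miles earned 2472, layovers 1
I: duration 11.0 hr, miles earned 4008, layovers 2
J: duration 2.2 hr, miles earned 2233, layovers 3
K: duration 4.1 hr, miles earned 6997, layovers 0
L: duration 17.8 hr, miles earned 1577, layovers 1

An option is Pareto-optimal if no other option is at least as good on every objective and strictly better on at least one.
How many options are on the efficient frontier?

A: dominated by K (duration 4.1≤10.6, miles earned 6997≥2833, layovers 0≤1).
B: not dominated (best miles earned).
C: not dominated.
D: dominated by B (duration 2.9≤10.3, miles earned 7479≥3403, layovers 3≤3).
E: dominated by B (duration 2.9≤10.2, miles earned 7479≥2037, layovers 3≤3).
F: dominated by K (duration 4.1≤9.3, miles earned 6997≥4911, layovers 0≤2).
G: dominated by A (duration 10.6≤21.6, miles earned 2833≥1522, layovers 1≤3).
H: dominated by A (duration 10.6≤15.6, miles earned 2833≥2472, layovers 1≤1).
I: dominated by F (duration 9.3≤11.0, miles earned 4911≥4008, layovers 2≤2).
J: not dominated (best duration).
K: not dominated (best layovers).
L: dominated by A (duration 10.6≤17.8, miles earned 2833≥1577, layovers 1≤1).
Pareto-optimal: B, C, J, K → 4.

4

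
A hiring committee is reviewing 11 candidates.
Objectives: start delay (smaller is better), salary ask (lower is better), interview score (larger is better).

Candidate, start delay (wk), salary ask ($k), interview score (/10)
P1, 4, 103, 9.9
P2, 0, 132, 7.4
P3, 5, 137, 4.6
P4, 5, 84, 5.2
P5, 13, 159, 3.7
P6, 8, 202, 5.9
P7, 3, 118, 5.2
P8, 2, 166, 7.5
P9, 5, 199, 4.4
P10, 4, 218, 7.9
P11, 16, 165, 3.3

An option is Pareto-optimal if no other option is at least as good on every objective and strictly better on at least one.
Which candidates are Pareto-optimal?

P1: not dominated (best interview score).
P2: not dominated (best start delay).
P3: dominated by P1 (start delay 4≤5, salary ask 103≤137, interview score 9.9≥4.6).
P4: not dominated (best salary ask).
P5: dominated by P1 (start delay 4≤13, salary ask 103≤159, interview score 9.9≥3.7).
P6: dominated by P1 (start delay 4≤8, salary ask 103≤202, interview score 9.9≥5.9).
P7: not dominated.
P8: not dominated.
P9: dominated by P1 (start delay 4≤5, salary ask 103≤199, interview score 9.9≥4.4).
P10: dominated by P1 (start delay 4≤4, salary ask 103≤218, interview score 9.9≥7.9).
P11: dominated by P1 (start delay 4≤16, salary ask 103≤165, interview score 9.9≥3.3).

P1, P2, P4, P7, P8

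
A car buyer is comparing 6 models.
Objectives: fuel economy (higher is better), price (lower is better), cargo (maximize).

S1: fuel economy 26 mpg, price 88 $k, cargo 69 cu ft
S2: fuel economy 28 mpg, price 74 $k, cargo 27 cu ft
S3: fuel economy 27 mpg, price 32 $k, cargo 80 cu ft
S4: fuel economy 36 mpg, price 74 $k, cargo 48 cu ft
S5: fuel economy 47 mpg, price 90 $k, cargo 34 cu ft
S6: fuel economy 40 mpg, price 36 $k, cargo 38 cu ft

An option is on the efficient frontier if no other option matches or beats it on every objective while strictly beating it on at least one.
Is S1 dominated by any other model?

Yes

S3 vs S1: fuel economy 27≥26, price 32≤88, cargo 80≥69 — S3 is at least as good on every objective and strictly better on at least one, so S3 dominates S1.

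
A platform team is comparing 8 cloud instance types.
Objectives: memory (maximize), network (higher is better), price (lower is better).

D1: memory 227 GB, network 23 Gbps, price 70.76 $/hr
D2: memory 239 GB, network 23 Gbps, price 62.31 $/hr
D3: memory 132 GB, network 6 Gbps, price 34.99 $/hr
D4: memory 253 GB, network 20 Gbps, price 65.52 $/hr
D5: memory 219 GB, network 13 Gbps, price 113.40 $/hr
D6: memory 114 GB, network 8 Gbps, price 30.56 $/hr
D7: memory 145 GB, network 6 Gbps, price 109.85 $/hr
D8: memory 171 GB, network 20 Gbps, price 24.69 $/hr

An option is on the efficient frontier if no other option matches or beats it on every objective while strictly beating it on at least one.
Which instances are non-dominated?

D1: dominated by D2 (memory 239≥227, network 23≥23, price 62.31≤70.76).
D2: not dominated.
D3: dominated by D8 (memory 171≥132, network 20≥6, price 24.69≤34.99).
D4: not dominated (best memory).
D5: dominated by D1 (memory 227≥219, network 23≥13, price 70.76≤113.40).
D6: dominated by D8 (memory 171≥114, network 20≥8, price 24.69≤30.56).
D7: dominated by D1 (memory 227≥145, network 23≥6, price 70.76≤109.85).
D8: not dominated (best price).

D2, D4, D8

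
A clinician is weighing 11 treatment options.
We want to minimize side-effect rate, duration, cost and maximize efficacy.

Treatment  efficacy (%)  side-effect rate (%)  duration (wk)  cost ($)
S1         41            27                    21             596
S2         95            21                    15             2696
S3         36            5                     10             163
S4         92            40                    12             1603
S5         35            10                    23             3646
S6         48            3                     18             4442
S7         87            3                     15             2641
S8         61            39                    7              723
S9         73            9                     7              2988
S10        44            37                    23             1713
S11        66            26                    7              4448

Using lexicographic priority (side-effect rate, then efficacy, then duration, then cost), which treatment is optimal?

First minimize side-effect rate: best is 3, kept {S6, S7}.
Then maximize efficacy: best is 87, kept {S7}.

S7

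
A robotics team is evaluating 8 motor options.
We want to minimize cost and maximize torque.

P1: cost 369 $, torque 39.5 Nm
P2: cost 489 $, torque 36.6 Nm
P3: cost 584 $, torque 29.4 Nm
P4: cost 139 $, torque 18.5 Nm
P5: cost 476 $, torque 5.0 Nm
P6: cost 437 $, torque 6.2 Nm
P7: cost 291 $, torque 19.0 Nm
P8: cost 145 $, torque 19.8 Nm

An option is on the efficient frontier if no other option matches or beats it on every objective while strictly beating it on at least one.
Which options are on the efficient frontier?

P1, P4, P8

P1: not dominated (best torque).
P2: dominated by P1 (cost 369≤489, torque 39.5≥36.6).
P3: dominated by P1 (cost 369≤584, torque 39.5≥29.4).
P4: not dominated (best cost).
P5: dominated by P1 (cost 369≤476, torque 39.5≥5.0).
P6: dominated by P1 (cost 369≤437, torque 39.5≥6.2).
P7: dominated by P8 (cost 145≤291, torque 19.8≥19.0).
P8: not dominated.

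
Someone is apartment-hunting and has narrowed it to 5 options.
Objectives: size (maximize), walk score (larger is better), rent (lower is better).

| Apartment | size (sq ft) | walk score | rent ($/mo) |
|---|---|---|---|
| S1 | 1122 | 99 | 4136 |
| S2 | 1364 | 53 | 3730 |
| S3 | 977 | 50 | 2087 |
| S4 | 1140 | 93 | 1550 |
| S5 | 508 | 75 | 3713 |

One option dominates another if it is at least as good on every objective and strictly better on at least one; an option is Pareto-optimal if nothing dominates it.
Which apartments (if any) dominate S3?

S4: size 1140≥977, walk score 93≥50, rent 1550≤2087 — dominates S3.
Others (S1, S2, S5) are each worse than S3 on at least one objective.

S4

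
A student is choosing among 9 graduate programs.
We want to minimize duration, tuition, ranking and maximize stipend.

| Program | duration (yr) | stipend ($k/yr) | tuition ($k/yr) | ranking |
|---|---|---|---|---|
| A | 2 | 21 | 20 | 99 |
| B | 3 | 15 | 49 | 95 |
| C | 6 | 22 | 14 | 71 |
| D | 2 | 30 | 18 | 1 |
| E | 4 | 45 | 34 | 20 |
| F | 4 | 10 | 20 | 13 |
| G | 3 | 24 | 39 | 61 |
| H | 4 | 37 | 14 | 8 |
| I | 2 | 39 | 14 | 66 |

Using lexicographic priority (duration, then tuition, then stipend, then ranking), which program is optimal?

I

First minimize duration: best is 2, kept {A, D, I}.
Then minimize tuition: best is 14, kept {I}.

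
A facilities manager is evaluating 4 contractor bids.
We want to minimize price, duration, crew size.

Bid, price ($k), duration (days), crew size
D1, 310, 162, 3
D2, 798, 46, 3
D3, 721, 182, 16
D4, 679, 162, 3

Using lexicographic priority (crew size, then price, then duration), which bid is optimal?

First minimize crew size: best is 3, kept {D1, D2, D4}.
Then minimize price: best is 310, kept {D1}.

D1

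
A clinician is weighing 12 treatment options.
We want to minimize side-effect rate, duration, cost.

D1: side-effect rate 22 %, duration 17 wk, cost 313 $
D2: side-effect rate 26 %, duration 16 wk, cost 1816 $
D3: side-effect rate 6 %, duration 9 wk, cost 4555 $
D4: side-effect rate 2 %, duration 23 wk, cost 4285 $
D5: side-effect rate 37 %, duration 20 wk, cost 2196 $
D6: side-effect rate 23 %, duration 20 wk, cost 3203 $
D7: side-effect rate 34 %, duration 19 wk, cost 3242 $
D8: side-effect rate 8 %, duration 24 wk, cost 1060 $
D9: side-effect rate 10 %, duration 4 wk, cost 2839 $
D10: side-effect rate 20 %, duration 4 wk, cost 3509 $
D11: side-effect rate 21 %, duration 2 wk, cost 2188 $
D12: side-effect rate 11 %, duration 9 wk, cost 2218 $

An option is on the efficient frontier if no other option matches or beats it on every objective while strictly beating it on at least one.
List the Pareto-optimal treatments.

D1, D2, D3, D4, D8, D9, D11, D12

D1: not dominated (best cost).
D2: not dominated.
D3: not dominated.
D4: not dominated (best side-effect rate).
D5: dominated by D1 (side-effect rate 22≤37, duration 17≤20, cost 313≤2196).
D6: dominated by D1 (side-effect rate 22≤23, duration 17≤20, cost 313≤3203).
D7: dominated by D1 (side-effect rate 22≤34, duration 17≤19, cost 313≤3242).
D8: not dominated.
D9: not dominated.
D10: dominated by D9 (side-effect rate 10≤20, duration 4≤4, cost 2839≤3509).
D11: not dominated (best duration).
D12: not dominated.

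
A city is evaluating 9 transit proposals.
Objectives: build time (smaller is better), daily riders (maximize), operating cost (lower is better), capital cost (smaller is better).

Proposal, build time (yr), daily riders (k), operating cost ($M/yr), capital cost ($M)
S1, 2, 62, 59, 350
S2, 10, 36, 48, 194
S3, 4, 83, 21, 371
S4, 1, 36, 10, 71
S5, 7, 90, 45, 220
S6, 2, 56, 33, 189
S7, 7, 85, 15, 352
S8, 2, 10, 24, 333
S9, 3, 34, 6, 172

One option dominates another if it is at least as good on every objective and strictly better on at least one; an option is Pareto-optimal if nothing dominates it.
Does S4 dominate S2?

Yes

S4 vs S2: build time 1≤10, daily riders 36≥36, operating cost 10≤48, capital cost 71≤194 — S4 is at least as good on every objective with at least one strict improvement.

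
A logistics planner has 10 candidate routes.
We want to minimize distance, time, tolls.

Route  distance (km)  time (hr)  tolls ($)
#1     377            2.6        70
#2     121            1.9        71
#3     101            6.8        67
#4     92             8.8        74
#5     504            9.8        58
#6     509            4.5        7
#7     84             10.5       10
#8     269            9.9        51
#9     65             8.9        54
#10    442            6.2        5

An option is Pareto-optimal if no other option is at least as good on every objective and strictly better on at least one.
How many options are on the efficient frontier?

9

#1: not dominated.
#2: not dominated (best time).
#3: not dominated.
#4: not dominated.
#5: dominated by #9 (distance 65≤504, time 8.9≤9.8, tolls 54≤58).
#6: not dominated.
#7: not dominated.
#8: not dominated.
#9: not dominated (best distance).
#10: not dominated (best tolls).
Pareto-optimal: #1, #2, #3, #4, #6, #7, #8, #9, #10 → 9.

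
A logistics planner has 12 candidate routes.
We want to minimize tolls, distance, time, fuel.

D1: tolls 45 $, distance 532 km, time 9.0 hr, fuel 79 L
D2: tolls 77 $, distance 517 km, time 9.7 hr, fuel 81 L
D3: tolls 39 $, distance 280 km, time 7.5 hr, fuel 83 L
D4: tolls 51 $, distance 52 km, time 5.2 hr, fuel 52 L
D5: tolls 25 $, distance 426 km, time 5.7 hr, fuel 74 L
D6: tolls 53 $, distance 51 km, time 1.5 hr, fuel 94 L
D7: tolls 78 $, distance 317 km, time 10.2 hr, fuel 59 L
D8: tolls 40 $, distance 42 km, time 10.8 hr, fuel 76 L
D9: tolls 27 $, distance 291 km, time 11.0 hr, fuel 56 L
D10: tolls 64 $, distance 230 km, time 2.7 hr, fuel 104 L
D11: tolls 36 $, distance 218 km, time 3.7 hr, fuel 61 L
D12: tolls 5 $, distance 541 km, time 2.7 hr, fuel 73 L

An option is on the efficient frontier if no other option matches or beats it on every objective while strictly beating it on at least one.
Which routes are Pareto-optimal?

D1: dominated by D5 (tolls 25≤45, distance 426≤532, time 5.7≤9.0, fuel 74≤79).
D2: dominated by D4 (tolls 51≤77, distance 52≤517, time 5.2≤9.7, fuel 52≤81).
D3: dominated by D11 (tolls 36≤39, distance 218≤280, time 3.7≤7.5, fuel 61≤83).
D4: not dominated (best fuel).
D5: not dominated.
D6: not dominated (best time).
D7: dominated by D4 (tolls 51≤78, distance 52≤317, time 5.2≤10.2, fuel 52≤59).
D8: not dominated (best distance).
D9: not dominated.
D10: dominated by D6 (tolls 53≤64, distance 51≤230, time 1.5≤2.7, fuel 94≤104).
D11: not dominated.
D12: not dominated (best tolls).

D4, D5, D6, D8, D9, D11, D12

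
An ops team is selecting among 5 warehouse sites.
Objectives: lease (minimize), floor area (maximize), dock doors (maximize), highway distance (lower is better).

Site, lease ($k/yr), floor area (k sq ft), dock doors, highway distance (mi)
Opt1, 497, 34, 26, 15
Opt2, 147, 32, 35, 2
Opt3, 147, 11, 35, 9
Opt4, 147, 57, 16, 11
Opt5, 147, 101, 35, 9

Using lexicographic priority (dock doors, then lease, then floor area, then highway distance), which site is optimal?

First maximize dock doors: best is 35, kept {Opt2, Opt3, Opt5}.
Then minimize lease: best is 147, kept {Opt2, Opt3, Opt5}.
Then maximize floor area: best is 101, kept {Opt5}.

Opt5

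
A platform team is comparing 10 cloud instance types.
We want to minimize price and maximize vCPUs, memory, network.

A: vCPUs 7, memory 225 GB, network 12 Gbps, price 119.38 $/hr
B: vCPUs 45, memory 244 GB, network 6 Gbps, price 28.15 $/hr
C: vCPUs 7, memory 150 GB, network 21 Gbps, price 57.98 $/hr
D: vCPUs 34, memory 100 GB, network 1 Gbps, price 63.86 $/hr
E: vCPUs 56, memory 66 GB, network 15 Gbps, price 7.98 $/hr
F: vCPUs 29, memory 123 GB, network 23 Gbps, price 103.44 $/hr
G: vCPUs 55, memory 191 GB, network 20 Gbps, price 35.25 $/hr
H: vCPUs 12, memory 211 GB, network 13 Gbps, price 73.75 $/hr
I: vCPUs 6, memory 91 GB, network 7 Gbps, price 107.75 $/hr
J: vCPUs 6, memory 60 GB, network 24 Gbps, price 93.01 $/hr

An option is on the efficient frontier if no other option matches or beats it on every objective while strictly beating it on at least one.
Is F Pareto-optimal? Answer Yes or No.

Yes

A: worse on vCPUs (7 vs 29).
B: worse on network (6 vs 23).
C: worse on vCPUs (7 vs 29).
D: worse on memory (100 vs 123).
E: worse on memory (66 vs 123).
G: worse on network (20 vs 23).
H: worse on vCPUs (12 vs 29).
I: worse on vCPUs (6 vs 29).
J: worse on vCPUs (6 vs 29).
No option is at least as good as F on every objective and strictly better on one.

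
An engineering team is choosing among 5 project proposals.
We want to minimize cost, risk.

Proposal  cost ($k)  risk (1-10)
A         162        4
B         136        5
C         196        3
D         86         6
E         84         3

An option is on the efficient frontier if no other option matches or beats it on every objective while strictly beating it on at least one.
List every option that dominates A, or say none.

E: cost 84≤162, risk 3≤4 — dominates A.
Others (B, C, D) are each worse than A on at least one objective.

E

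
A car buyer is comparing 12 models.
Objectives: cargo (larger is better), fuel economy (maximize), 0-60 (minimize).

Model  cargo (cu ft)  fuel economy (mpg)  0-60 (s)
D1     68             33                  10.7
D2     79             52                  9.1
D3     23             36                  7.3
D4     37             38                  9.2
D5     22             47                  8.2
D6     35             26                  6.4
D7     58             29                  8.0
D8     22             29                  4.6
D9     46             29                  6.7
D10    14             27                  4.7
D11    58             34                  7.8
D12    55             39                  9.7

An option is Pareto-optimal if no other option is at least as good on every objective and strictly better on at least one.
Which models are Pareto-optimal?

D2, D3, D5, D6, D8, D9, D11

D1: dominated by D2 (cargo 79≥68, fuel economy 52≥33, 0-60 9.1≤10.7).
D2: not dominated (best cargo).
D3: not dominated.
D4: dominated by D2 (cargo 79≥37, fuel economy 52≥38, 0-60 9.1≤9.2).
D5: not dominated.
D6: not dominated.
D7: dominated by D11 (cargo 58≥58, fuel economy 34≥29, 0-60 7.8≤8.0).
D8: not dominated (best 0-60).
D9: not dominated.
D10: dominated by D8 (cargo 22≥14, fuel economy 29≥27, 0-60 4.6≤4.7).
D11: not dominated.
D12: dominated by D2 (cargo 79≥55, fuel economy 52≥39, 0-60 9.1≤9.7).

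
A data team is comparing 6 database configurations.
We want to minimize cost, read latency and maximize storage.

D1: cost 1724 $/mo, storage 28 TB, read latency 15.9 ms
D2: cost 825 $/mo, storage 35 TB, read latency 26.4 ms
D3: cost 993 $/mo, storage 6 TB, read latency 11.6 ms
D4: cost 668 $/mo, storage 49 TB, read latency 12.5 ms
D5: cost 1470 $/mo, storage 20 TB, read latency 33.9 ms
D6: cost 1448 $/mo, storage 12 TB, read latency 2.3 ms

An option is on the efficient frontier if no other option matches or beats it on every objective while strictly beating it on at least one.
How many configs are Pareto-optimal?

D1: dominated by D4 (cost 668≤1724, storage 49≥28, read latency 12.5≤15.9).
D2: dominated by D4 (cost 668≤825, storage 49≥35, read latency 12.5≤26.4).
D3: not dominated.
D4: not dominated (best cost).
D5: dominated by D2 (cost 825≤1470, storage 35≥20, read latency 26.4≤33.9).
D6: not dominated (best read latency).
Pareto-optimal: D3, D4, D6 → 3.

3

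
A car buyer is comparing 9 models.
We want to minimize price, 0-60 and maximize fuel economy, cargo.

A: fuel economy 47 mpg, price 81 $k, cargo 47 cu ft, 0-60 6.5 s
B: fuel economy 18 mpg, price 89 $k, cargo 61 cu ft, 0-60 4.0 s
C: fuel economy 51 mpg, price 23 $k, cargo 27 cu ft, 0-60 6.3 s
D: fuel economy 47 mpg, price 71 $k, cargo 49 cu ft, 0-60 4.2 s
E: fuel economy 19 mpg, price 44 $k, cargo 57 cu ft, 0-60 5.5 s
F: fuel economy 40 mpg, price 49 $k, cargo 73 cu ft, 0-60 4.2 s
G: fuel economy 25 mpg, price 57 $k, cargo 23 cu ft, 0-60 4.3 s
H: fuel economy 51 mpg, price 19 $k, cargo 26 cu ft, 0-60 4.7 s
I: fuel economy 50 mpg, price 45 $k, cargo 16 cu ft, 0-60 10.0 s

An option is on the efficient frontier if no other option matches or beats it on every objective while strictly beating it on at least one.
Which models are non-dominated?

B, C, D, E, F, H

A: dominated by D (fuel economy 47≥47, price 71≤81, cargo 49≥47, 0-60 4.2≤6.5).
B: not dominated (best 0-60).
C: not dominated.
D: not dominated.
E: not dominated.
F: not dominated (best cargo).
G: dominated by F (fuel economy 40≥25, price 49≤57, cargo 73≥23, 0-60 4.2≤4.3).
H: not dominated (best price).
I: dominated by C (fuel economy 51≥50, price 23≤45, cargo 27≥16, 0-60 6.3≤10.0).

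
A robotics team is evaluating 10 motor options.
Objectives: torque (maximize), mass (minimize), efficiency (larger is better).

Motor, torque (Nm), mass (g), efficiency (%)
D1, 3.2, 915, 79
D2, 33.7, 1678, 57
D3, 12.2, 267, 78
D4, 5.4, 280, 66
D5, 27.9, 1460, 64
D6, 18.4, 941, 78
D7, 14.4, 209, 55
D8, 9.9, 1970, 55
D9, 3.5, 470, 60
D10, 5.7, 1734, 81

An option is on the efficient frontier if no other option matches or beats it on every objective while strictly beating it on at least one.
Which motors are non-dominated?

D1, D2, D3, D5, D6, D7, D10

D1: not dominated.
D2: not dominated (best torque).
D3: not dominated.
D4: dominated by D3 (torque 12.2≥5.4, mass 267≤280, efficiency 78≥66).
D5: not dominated.
D6: not dominated.
D7: not dominated (best mass).
D8: dominated by D2 (torque 33.7≥9.9, mass 1678≤1970, efficiency 57≥55).
D9: dominated by D3 (torque 12.2≥3.5, mass 267≤470, efficiency 78≥60).
D10: not dominated (best efficiency).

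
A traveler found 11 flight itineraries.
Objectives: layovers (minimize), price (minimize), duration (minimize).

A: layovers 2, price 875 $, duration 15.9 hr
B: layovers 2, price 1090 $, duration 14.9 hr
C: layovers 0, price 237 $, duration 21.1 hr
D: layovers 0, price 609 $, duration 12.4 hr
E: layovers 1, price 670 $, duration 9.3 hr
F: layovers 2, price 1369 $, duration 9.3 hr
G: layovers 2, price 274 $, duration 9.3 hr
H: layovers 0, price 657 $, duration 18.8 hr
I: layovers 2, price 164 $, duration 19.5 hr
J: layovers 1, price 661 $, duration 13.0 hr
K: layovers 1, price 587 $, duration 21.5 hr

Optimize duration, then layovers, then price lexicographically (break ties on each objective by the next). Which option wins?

First minimize duration: best is 9.3, kept {E, F, G}.
Then minimize layovers: best is 1, kept {E}.

E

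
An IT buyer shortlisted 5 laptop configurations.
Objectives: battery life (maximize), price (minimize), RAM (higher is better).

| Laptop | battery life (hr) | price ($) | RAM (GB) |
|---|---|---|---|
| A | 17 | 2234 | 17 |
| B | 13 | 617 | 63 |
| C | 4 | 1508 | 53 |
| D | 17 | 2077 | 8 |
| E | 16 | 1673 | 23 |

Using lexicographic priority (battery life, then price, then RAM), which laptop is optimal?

D

First maximize battery life: best is 17, kept {A, D}.
Then minimize price: best is 2077, kept {D}.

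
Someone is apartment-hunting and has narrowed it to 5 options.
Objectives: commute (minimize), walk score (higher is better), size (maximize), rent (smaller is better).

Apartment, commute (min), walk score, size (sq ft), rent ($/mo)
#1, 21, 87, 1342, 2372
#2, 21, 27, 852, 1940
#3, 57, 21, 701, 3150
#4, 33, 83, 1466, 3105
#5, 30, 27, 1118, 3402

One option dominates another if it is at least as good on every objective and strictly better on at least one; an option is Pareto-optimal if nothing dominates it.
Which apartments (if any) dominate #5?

#1: commute 21≤30, walk score 87≥27, size 1342≥1118, rent 2372≤3402 — dominates #5.
Others (#2, #3, #4) are each worse than #5 on at least one objective.

#1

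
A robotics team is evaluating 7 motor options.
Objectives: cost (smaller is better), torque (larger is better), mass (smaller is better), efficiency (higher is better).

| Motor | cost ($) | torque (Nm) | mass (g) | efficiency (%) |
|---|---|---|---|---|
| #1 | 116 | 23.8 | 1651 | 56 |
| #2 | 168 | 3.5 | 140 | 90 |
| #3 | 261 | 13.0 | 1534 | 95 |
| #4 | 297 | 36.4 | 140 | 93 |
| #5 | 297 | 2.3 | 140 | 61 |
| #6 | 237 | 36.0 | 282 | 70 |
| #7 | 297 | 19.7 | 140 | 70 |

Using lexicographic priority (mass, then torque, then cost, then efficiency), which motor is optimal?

#4

First minimize mass: best is 140, kept {#2, #4, #5, #7}.
Then maximize torque: best is 36.4, kept {#4}.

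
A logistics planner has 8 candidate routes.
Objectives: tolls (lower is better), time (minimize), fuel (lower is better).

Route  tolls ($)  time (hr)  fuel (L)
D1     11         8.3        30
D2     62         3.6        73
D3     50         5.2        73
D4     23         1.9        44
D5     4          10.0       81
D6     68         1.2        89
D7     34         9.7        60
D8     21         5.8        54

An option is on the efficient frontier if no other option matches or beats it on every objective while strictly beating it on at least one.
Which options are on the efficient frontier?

D1: not dominated (best fuel).
D2: dominated by D4 (tolls 23≤62, time 1.9≤3.6, fuel 44≤73).
D3: dominated by D4 (tolls 23≤50, time 1.9≤5.2, fuel 44≤73).
D4: not dominated.
D5: not dominated (best tolls).
D6: not dominated (best time).
D7: dominated by D1 (tolls 11≤34, time 8.3≤9.7, fuel 30≤60).
D8: not dominated.

D1, D4, D5, D6, D8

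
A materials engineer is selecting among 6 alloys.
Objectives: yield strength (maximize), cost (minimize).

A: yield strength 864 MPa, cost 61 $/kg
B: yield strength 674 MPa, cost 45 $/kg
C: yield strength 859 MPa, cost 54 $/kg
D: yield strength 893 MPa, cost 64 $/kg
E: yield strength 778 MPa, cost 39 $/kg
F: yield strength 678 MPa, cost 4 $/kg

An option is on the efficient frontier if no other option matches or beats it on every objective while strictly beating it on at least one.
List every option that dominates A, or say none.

none

B: worse on yield strength (674 vs 864).
C: worse on yield strength (859 vs 864).
D: worse on cost (64 vs 61).
E: worse on yield strength (778 vs 864).
F: worse on yield strength (678 vs 864).
No option dominates A.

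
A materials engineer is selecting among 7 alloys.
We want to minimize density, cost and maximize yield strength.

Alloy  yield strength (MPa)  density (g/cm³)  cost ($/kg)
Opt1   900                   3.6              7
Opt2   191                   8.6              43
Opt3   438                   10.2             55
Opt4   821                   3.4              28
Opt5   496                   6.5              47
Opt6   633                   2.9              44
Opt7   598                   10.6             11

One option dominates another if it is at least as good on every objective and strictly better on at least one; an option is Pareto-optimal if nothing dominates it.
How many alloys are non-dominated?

Opt1: not dominated (best yield strength).
Opt2: dominated by Opt1 (yield strength 900≥191, density 3.6≤8.6, cost 7≤43).
Opt3: dominated by Opt1 (yield strength 900≥438, density 3.6≤10.2, cost 7≤55).
Opt4: not dominated.
Opt5: dominated by Opt1 (yield strength 900≥496, density 3.6≤6.5, cost 7≤47).
Opt6: not dominated (best density).
Opt7: dominated by Opt1 (yield strength 900≥598, density 3.6≤10.6, cost 7≤11).
Pareto-optimal: Opt1, Opt4, Opt6 → 3.

3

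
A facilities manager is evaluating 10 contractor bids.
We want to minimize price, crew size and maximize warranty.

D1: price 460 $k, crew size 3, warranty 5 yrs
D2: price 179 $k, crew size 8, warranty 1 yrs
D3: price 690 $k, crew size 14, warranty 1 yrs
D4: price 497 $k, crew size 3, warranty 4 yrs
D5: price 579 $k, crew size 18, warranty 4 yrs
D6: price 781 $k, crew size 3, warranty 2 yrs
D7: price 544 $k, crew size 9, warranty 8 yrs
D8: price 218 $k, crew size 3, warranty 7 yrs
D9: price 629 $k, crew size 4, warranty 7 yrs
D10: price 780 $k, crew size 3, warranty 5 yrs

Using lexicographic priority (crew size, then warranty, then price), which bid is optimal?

D8

First minimize crew size: best is 3, kept {D1, D4, D6, D8, D10}.
Then maximize warranty: best is 7, kept {D8}.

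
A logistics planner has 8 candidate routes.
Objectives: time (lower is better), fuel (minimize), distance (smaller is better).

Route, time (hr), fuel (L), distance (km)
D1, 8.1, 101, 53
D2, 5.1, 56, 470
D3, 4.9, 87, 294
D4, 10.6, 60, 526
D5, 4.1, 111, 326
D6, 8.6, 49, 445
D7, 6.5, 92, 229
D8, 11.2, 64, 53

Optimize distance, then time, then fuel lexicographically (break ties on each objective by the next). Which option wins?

First minimize distance: best is 53, kept {D1, D8}.
Then minimize time: best is 8.1, kept {D1}.

D1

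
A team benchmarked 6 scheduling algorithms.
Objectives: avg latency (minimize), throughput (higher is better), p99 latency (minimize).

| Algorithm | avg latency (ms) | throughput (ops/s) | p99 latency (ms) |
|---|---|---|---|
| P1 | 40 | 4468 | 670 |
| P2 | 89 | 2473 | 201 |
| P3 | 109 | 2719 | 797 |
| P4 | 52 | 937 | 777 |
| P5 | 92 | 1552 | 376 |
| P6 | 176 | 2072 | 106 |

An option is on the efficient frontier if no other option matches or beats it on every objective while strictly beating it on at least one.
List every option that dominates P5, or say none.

P2

P2: avg latency 89≤92, throughput 2473≥1552, p99 latency 201≤376 — dominates P5.
Others (P1, P3, P4, P6) are each worse than P5 on at least one objective.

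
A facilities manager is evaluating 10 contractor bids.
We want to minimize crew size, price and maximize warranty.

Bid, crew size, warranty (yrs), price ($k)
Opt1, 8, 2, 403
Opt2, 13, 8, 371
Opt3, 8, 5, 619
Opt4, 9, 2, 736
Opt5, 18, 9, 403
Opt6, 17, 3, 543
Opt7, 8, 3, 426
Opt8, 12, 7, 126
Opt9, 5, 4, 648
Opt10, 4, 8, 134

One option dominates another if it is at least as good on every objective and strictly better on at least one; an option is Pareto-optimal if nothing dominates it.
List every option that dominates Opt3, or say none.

Opt10: crew size 4≤8, warranty 8≥5, price 134≤619 — dominates Opt3.
Others (Opt1, Opt2, Opt4, Opt5, Opt6, Opt7, Opt8, Opt9) are each worse than Opt3 on at least one objective.

Opt10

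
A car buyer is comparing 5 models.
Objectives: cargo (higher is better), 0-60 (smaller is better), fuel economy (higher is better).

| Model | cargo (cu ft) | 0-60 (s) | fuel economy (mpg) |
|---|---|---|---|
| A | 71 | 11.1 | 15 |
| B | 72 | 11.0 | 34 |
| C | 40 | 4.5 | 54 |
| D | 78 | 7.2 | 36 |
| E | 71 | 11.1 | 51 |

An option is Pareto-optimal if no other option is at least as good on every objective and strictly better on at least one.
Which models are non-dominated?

C, D, E

A: dominated by B (cargo 72≥71, 0-60 11.0≤11.1, fuel economy 34≥15).
B: dominated by D (cargo 78≥72, 0-60 7.2≤11.0, fuel economy 36≥34).
C: not dominated (best 0-60).
D: not dominated (best cargo).
E: not dominated.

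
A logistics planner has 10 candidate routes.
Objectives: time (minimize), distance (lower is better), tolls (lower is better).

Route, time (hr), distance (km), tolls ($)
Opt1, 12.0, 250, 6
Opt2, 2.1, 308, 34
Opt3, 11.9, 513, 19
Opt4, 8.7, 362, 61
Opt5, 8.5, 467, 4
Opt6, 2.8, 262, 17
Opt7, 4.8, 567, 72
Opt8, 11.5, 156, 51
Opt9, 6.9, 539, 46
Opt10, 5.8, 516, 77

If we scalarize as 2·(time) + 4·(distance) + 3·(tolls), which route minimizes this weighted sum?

Opt1: 2·12.0 + 4·250 + 3·6 = 1042.0
Opt2: 2·2.1 + 4·308 + 3·34 = 1338.2
Opt3: 2·11.9 + 4·513 + 3·19 = 2132.8
Opt4: 2·8.7 + 4·362 + 3·61 = 1648.4
Opt5: 2·8.5 + 4·467 + 3·4 = 1897.0
Opt6: 2·2.8 + 4·262 + 3·17 = 1104.6
Opt7: 2·4.8 + 4·567 + 3·72 = 2493.6
Opt8: 2·11.5 + 4·156 + 3·51 = 800.0
Opt9: 2·6.9 + 4·539 + 3·46 = 2307.8
Opt10: 2·5.8 + 4·516 + 3·77 = 2306.6
Lowest: Opt8 at 800.0.

Opt8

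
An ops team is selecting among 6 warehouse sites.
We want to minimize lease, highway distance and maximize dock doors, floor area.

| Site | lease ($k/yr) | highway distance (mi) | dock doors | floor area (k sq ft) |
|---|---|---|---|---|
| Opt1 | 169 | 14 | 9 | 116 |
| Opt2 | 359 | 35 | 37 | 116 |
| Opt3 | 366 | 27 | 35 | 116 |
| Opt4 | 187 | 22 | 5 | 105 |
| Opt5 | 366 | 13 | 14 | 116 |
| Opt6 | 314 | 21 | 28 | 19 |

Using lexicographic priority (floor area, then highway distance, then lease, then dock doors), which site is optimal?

First maximize floor area: best is 116, kept {Opt1, Opt2, Opt3, Opt5}.
Then minimize highway distance: best is 13, kept {Opt5}.

Opt5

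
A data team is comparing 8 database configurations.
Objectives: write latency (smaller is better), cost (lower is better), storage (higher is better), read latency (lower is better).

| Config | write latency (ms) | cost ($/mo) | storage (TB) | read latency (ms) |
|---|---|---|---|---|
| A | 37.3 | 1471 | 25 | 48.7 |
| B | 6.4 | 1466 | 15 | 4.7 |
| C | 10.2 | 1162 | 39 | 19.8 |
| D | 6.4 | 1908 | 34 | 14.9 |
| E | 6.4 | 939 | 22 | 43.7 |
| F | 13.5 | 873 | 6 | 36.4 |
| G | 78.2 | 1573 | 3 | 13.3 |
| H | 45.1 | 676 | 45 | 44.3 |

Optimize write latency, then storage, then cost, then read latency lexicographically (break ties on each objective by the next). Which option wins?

First minimize write latency: best is 6.4, kept {B, D, E}.
Then maximize storage: best is 34, kept {D}.

D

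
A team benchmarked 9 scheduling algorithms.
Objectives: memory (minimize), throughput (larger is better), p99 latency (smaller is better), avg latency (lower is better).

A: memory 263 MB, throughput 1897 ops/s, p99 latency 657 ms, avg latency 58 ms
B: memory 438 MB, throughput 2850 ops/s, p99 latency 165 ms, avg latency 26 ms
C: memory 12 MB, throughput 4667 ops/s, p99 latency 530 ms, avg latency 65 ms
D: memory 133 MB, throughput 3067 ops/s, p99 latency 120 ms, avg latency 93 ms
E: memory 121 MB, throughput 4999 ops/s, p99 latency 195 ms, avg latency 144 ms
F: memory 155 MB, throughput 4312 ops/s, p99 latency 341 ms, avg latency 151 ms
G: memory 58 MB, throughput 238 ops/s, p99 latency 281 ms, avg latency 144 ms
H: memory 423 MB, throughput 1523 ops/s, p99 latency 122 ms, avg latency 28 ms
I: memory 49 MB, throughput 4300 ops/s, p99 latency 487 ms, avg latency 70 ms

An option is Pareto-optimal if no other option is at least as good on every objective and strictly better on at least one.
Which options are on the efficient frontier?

A, B, C, D, E, G, H, I

A: not dominated.
B: not dominated (best avg latency).
C: not dominated (best memory).
D: not dominated (best p99 latency).
E: not dominated (best throughput).
F: dominated by E (memory 121≤155, throughput 4999≥4312, p99 latency 195≤341, avg latency 144≤151).
G: not dominated.
H: not dominated.
I: not dominated.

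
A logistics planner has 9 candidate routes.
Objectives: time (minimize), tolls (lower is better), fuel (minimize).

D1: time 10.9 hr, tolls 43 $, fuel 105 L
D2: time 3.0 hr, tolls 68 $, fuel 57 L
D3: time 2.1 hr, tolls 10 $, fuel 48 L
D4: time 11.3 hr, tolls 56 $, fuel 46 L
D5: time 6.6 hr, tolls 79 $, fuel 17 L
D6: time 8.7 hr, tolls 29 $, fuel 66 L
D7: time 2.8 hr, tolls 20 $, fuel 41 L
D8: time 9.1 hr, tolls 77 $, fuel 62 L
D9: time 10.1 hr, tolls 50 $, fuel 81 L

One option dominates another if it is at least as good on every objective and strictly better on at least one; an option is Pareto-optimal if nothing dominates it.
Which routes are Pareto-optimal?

D3, D5, D7

D1: dominated by D3 (time 2.1≤10.9, tolls 10≤43, fuel 48≤105).
D2: dominated by D3 (time 2.1≤3.0, tolls 10≤68, fuel 48≤57).
D3: not dominated (best time).
D4: dominated by D7 (time 2.8≤11.3, tolls 20≤56, fuel 41≤46).
D5: not dominated (best fuel).
D6: dominated by D3 (time 2.1≤8.7, tolls 10≤29, fuel 48≤66).
D7: not dominated.
D8: dominated by D2 (time 3.0≤9.1, tolls 68≤77, fuel 57≤62).
D9: dominated by D3 (time 2.1≤10.1, tolls 10≤50, fuel 48≤81).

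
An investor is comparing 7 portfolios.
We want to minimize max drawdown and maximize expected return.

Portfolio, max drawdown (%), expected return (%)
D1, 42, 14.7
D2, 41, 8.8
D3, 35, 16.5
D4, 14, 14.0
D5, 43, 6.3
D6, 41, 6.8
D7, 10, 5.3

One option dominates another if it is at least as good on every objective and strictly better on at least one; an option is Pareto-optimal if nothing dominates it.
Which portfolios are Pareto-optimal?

D3, D4, D7

D1: dominated by D3 (max drawdown 35≤42, expected return 16.5≥14.7).
D2: dominated by D3 (max drawdown 35≤41, expected return 16.5≥8.8).
D3: not dominated (best expected return).
D4: not dominated.
D5: dominated by D1 (max drawdown 42≤43, expected return 14.7≥6.3).
D6: dominated by D2 (max drawdown 41≤41, expected return 8.8≥6.8).
D7: not dominated (best max drawdown).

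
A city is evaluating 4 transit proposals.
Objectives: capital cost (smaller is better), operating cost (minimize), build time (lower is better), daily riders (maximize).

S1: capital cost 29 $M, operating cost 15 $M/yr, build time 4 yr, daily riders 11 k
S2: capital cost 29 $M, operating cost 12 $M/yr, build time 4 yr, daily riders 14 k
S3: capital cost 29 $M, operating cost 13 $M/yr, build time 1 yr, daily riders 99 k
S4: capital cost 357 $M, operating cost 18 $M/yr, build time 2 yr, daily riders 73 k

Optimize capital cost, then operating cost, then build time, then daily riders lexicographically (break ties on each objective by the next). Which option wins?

S2

First minimize capital cost: best is 29, kept {S1, S2, S3}.
Then minimize operating cost: best is 12, kept {S2}.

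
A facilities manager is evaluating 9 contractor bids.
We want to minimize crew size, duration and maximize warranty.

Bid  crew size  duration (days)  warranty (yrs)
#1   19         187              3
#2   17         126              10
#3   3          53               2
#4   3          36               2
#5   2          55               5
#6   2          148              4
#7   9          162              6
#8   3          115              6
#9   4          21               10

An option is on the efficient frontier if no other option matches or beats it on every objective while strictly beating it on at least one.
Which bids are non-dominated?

#4, #5, #8, #9

#1: dominated by #2 (crew size 17≤19, duration 126≤187, warranty 10≥3).
#2: dominated by #9 (crew size 4≤17, duration 21≤126, warranty 10≥10).
#3: dominated by #4 (crew size 3≤3, duration 36≤53, warranty 2≥2).
#4: not dominated.
#5: not dominated.
#6: dominated by #5 (crew size 2≤2, duration 55≤148, warranty 5≥4).
#7: dominated by #8 (crew size 3≤9, duration 115≤162, warranty 6≥6).
#8: not dominated.
#9: not dominated (best duration).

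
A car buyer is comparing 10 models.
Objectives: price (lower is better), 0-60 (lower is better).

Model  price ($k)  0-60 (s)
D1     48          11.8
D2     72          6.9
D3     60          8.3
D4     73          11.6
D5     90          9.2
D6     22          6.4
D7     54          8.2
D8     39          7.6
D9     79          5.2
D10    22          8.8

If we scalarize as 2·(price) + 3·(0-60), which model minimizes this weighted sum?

D1: 2·48 + 3·11.8 = 131.4
D2: 2·72 + 3·6.9 = 164.7
D3: 2·60 + 3·8.3 = 144.9
D4: 2·73 + 3·11.6 = 180.8
D5: 2·90 + 3·9.2 = 207.6
D6: 2·22 + 3·6.4 = 63.2
D7: 2·54 + 3·8.2 = 132.6
D8: 2·39 + 3·7.6 = 100.8
D9: 2·79 + 3·5.2 = 173.6
D10: 2·22 + 3·8.8 = 70.4
Lowest: D6 at 63.2.

D6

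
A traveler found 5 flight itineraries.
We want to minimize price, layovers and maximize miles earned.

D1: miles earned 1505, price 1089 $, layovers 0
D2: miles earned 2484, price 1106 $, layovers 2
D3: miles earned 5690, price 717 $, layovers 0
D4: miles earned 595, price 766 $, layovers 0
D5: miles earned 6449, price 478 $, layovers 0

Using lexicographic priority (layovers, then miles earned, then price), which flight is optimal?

First minimize layovers: best is 0, kept {D1, D3, D4, D5}.
Then maximize miles earned: best is 6449, kept {D5}.

D5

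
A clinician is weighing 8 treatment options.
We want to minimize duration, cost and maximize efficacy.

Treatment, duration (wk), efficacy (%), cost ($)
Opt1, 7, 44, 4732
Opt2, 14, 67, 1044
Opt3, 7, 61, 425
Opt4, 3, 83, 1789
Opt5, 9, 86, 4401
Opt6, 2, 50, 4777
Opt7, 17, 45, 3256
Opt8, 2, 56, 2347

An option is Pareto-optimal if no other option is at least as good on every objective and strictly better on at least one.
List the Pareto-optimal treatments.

Opt1: dominated by Opt3 (duration 7≤7, efficacy 61≥44, cost 425≤4732).
Opt2: not dominated.
Opt3: not dominated (best cost).
Opt4: not dominated.
Opt5: not dominated (best efficacy).
Opt6: dominated by Opt8 (duration 2≤2, efficacy 56≥50, cost 2347≤4777).
Opt7: dominated by Opt2 (duration 14≤17, efficacy 67≥45, cost 1044≤3256).
Opt8: not dominated.

Opt2, Opt3, Opt4, Opt5, Opt8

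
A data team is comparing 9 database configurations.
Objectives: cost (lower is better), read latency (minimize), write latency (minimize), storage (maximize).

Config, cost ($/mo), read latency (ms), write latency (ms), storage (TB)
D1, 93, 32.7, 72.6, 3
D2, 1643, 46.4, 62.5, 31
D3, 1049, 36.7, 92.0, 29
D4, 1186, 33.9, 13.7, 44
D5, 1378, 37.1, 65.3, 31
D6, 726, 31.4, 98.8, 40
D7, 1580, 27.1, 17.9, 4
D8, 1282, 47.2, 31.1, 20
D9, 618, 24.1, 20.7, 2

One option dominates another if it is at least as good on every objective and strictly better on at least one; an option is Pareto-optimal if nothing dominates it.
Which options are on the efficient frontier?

D1: not dominated (best cost).
D2: dominated by D4 (cost 1186≤1643, read latency 33.9≤46.4, write latency 13.7≤62.5, storage 44≥31).
D3: not dominated.
D4: not dominated (best write latency).
D5: dominated by D4 (cost 1186≤1378, read latency 33.9≤37.1, write latency 13.7≤65.3, storage 44≥31).
D6: not dominated.
D7: not dominated.
D8: dominated by D4 (cost 1186≤1282, read latency 33.9≤47.2, write latency 13.7≤31.1, storage 44≥20).
D9: not dominated (best read latency).

D1, D3, D4, D6, D7, D9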